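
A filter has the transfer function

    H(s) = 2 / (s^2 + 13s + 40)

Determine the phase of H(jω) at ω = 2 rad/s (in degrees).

∠H(j2) ≈ -35.84°

At s = j2: numerator = 2, denominator = 36 + j26.
∠H = ∠num − ∠den = 0° − (35.838°) = -35.84°.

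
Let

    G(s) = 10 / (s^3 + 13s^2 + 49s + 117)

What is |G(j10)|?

Substitute s = j10: numerator = 10, denominator = -1183 - j510.
|G(j10)| = |10| / |-1183 - j510| = 10 / 1288.3 ≈ 0.007762.

|G(j10)| ≈ 0.007762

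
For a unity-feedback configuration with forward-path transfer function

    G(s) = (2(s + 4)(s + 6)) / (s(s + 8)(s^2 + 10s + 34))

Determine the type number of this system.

The denominator has 1 factor of s at the origin (free integrator), so this is a Type 1 system.

Type 1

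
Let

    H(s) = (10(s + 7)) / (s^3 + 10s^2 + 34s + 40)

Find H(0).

H(0) = 7/4 ≈ 1.750

Set s = 0: H(0) = (70) / (40) = 7/4.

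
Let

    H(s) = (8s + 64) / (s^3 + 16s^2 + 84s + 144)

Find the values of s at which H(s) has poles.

s = -6, -6, -4

The poles are the roots of the denominator s^3 + 16s^2 + 84s + 144 = 0.
Trying s = -6: the polynomial evaluates to 0, so (s + 6) is a factor.
Dividing out leaves s^2 + 10s + 24 = 0.
Factoring the quadratic: (s + 6)(s + 4) = 0.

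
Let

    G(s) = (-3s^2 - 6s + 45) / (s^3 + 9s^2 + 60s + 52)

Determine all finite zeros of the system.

Set the numerator to zero: -3s^2 - 6s + 45 = 0, i.e. -3·(s^2 + 2s - 15) = 0.
Factoring: (s - 3)(s + 5) = 0.

s = 3, -5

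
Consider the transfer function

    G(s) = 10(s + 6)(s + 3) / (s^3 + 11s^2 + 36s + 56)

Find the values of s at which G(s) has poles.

The poles are the roots of the denominator s^3 + 11s^2 + 36s + 56 = 0.
Trying s = -7: the polynomial evaluates to 0, so (s + 7) is a factor.
Dividing out leaves s^2 + 4s + 8 = 0.
The quadratic formula then gives s = -2 ± 2j.

s = -2 ± 2j, -7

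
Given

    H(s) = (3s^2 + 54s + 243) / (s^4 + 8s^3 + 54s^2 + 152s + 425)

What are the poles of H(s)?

The poles are the roots of the denominator s^4 + 8s^3 + 54s^2 + 152s + 425 = 0.
No real roots exist; factor into two real quadratics: (s^2 + 2s + 17)(s^2 + 6s + 25) = 0.
Each quadratic gives a conjugate pair via the quadratic formula.

s = -1 ± 4j, -3 ± 4j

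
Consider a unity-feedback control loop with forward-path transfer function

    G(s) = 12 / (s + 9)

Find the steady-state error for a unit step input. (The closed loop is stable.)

G(s) has no poles at the origin.
This is a Type 0 system. Kp = lim_{s→0} G(s) = 12/9 = 4/3.
e_ss = 1/(1 + Kp) = 1/(1 + 4/3) = 3/7 ≈ 0.4286.

e_ss = 0.4286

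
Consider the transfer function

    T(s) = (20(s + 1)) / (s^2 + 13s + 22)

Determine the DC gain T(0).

T(0) = 10/11 ≈ 0.9091

Set s = 0: T(0) = (20) / (22) = 10/11.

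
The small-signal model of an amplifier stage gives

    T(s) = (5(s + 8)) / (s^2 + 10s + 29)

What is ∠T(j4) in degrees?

At s = j4: numerator = 40 + j20, denominator = 13 + j40.
∠T = ∠num − ∠den = 26.565° − (71.996°) = -45.43°.

∠T(j4) ≈ -45.43°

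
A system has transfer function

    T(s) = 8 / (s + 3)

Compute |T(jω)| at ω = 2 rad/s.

Substitute s = j2: numerator = 8, denominator = 3 + j2.
|T(j2)| = |8| / |3 + j2| = 8 / 3.6056 ≈ 2.219.

|T(j2)| ≈ 2.219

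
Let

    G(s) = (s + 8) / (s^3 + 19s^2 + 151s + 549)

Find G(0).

Set s = 0: G(0) = (8) / (549) = 8/549.

G(0) = 8/549 ≈ 0.01457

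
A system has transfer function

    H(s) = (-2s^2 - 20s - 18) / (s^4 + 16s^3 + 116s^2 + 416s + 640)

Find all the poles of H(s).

s = -4 ± 2j, -4 ± 4j

The poles are the roots of the denominator s^4 + 16s^3 + 116s^2 + 416s + 640 = 0.
No real roots exist; factor into two real quadratics: (s^2 + 8s + 20)(s^2 + 8s + 32) = 0.
Each quadratic gives a conjugate pair via the quadratic formula.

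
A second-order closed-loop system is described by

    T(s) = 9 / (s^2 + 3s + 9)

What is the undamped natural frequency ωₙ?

Compare the denominator to the standard form s^2 + 2ζωₙs + ωₙ².
ωₙ² = 9, so ωₙ = 3 rad/s.

ωₙ = 3 rad/s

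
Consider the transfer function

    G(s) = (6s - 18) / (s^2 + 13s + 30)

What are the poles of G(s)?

The poles are the roots of the denominator s^2 + 13s + 30 = 0.
Factoring: (s + 10)(s + 3) = 0, so s = -10 and s = -3.

s = -10, -3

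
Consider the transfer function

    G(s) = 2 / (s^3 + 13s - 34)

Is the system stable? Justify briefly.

The denominator s^3 + 13s - 34 factors as (s - 2)(s^2 + 2s + 17), giving poles at s = 2, -1 + 4j, -1 - 4j.
Since the pole(s) at s = 2 lie in the right half-plane, the system is unstable.

unstable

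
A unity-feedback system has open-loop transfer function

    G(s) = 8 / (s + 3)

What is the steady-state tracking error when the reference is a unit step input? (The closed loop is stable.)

G(s) has no poles at the origin.
This is a Type 0 system. Kp = lim_{s→0} G(s) = 8/3.
e_ss = 1/(1 + Kp) = 1/(1 + 8/3) = 3/11 ≈ 0.2727.

e_ss = 0.2727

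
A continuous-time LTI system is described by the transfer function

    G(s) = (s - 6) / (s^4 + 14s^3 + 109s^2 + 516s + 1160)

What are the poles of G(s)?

s = -5 + 2j, -5 - 2j, -2 + 6j, -2 - 6j

The poles are the roots of the denominator s^4 + 14s^3 + 109s^2 + 516s + 1160 = 0.
No real roots exist; factor into two real quadratics: (s^2 + 10s + 29)(s^2 + 4s + 40) = 0.
Each quadratic gives a conjugate pair via the quadratic formula.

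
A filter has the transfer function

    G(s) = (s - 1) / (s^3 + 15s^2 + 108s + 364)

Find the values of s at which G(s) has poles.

s = -4 + 6j, -4 - 6j, -7

The poles are the roots of the denominator s^3 + 15s^2 + 108s + 364 = 0.
Trying s = -7: the polynomial evaluates to 0, so (s + 7) is a factor.
Dividing out leaves s^2 + 8s + 52 = 0.
The quadratic formula then gives s = -4 ± 6j.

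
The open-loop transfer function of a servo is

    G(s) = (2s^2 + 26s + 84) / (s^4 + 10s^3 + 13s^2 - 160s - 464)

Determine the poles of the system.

s = -5 + 2j, -5 - 2j, -4, 4

The poles are the roots of the denominator s^4 + 10s^3 + 13s^2 - 160s - 464 = 0.
Trying s = -4: the polynomial evaluates to 0, so (s + 4) is a factor.
Dividing out leaves s^3 + 6s^2 - 11s - 116 = 0.
This factors further as (s^2 + 10s + 29)(s - 4) = 0.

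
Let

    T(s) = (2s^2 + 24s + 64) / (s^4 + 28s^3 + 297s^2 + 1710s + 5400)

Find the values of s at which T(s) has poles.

The poles are the roots of the denominator s^4 + 28s^3 + 297s^2 + 1710s + 5400 = 0.
Trying s = -12: the polynomial evaluates to 0, so (s + 12) is a factor.
Dividing out leaves s^3 + 16s^2 + 105s + 450 = 0.
This factors further as (s^2 + 6s + 45)(s + 10) = 0.

s = -3 + 6j, -3 - 6j, -12, -10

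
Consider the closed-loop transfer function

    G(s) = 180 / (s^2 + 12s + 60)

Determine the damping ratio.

Compare the denominator to the standard form s^2 + 2ζωₙs + ωₙ².
ωₙ² = 60, so ωₙ = √60 ≈ 7.746 rad/s.
2ζωₙ = 12, so ζ = 12/(2·√60) ≈ 0.7746.

ζ ≈ 0.7746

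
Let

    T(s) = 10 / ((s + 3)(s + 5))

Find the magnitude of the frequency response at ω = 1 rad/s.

Substitute s = j1: numerator = 10, denominator = 14 + j8.
|T(j1)| = |10| / |14 + j8| = 10 / 16.125 ≈ 0.6202.

|T(j1)| ≈ 0.6202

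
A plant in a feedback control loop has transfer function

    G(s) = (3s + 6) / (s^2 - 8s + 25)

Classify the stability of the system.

unstable

The denominator s^2 - 8s + 25 factors as (s^2 - 8s + 25), giving poles at s = 4 ± 3j.
Since the pole(s) at s = 4 + 3j, 4 - 3j lie in the right half-plane, the system is unstable.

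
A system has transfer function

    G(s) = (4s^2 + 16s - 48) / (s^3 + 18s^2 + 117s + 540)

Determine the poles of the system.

The poles are the roots of the denominator s^3 + 18s^2 + 117s + 540 = 0.
Trying s = -12: the polynomial evaluates to 0, so (s + 12) is a factor.
Dividing out leaves s^2 + 6s + 45 = 0.
The quadratic formula then gives s = -3 ± 6j.

s = -3 ± 6j, -12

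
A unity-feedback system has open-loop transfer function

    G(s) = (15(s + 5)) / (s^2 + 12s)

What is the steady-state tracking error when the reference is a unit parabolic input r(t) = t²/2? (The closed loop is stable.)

G(s) has one pole at the origin.
This is a Type 1 system; Ka = lim_{s→0} s^2·G(s) = 0, so the steady-state error for a parabola input is infinite.

e_ss = ∞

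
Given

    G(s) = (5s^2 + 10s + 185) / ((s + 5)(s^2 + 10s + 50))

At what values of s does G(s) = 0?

Set the numerator to zero: 5s^2 + 10s + 185 = 0, i.e. 5·(s^2 + 2s + 37) = 0.
Factoring: (s^2 + 2s + 37) = 0.

s = -1 + 6j, -1 - 6j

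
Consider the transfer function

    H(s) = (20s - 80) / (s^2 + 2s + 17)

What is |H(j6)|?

|H(j6)| ≈ 6.418

Substitute s = j6: numerator = -80 + j120, denominator = -19 + j12.
|H(j6)| = |-80 + j120| / |-19 + j12| = 144.22 / 22.472 ≈ 6.418.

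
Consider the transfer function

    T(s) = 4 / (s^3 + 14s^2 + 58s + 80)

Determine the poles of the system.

The poles are the roots of the denominator s^3 + 14s^2 + 58s + 80 = 0.
Trying s = -8: the polynomial evaluates to 0, so (s + 8) is a factor.
Dividing out leaves s^2 + 6s + 10 = 0.
The quadratic formula then gives s = -3 ± 1j.

s = -3 ± j, -8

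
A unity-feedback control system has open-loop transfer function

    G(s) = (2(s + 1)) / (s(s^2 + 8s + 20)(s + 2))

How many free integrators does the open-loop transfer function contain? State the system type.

The denominator has 1 factor of s at the origin (free integrator), so this is a Type 1 system.

Type 1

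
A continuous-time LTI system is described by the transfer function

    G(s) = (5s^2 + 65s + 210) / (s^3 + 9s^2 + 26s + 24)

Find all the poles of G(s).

The poles are the roots of the denominator s^3 + 9s^2 + 26s + 24 = 0.
Trying s = -4: the polynomial evaluates to 0, so (s + 4) is a factor.
Dividing out leaves s^2 + 5s + 6 = 0.
Factoring the quadratic: (s + 3)(s + 2) = 0.

s = -4, -3, -2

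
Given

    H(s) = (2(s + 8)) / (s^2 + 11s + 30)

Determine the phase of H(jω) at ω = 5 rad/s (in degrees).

∠H(j5) ≈ -52.80°

At s = j5: numerator = 16 + j10, denominator = 5 + j55.
∠H = ∠num − ∠den = 32.005° − (84.806°) = -52.80°.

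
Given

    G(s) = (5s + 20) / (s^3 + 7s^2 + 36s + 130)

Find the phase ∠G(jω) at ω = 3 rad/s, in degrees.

∠G(j3) ≈ -13.53°

At s = j3: numerator = 20 + j15, denominator = 67 + j81.
∠G = ∠num − ∠den = 36.870° − (50.404°) = -13.53°.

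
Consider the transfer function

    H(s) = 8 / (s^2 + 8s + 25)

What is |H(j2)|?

|H(j2)| ≈ 0.3030

Substitute s = j2: numerator = 8, denominator = 21 + j16.
|H(j2)| = |8| / |21 + j16| = 8 / 26.401 ≈ 0.3030.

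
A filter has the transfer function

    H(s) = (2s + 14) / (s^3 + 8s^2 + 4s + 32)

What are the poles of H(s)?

s = ±2j, -8

The poles are the roots of the denominator s^3 + 8s^2 + 4s + 32 = 0.
Trying s = -8: the polynomial evaluates to 0, so (s + 8) is a factor.
Dividing out leaves s^2 + 4 = 0.
The quadratic formula then gives s = 0 ± 2j.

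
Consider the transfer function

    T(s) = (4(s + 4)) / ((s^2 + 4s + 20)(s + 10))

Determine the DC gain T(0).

At s = 0 each factor (s + a) contributes a and each (s^2 + bs + c) contributes c.
T(0) = 4·(4) / ((20) · (10)) = 16/200 = 2/25.

T(0) = 2/25 ≈ 0.08000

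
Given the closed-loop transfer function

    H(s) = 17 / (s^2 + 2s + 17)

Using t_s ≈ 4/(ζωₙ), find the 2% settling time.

t_s ≈ 4 s

Comparing s^2 + 2s + 17 to s^2 + 2ζωₙs + ωₙ²: ωₙ = √17 ≈ 4.123 rad/s and ζ = 2/(2·√17) ≈ 0.2425.
ζωₙ = 2/2 = 1, so t_s ≈ 4/(ζωₙ) = 4/1 = 4 s.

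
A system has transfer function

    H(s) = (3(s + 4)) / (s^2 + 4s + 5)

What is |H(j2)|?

|H(j2)| ≈ 1.664

Substitute s = j2: numerator = 12 + j6, denominator = 1 + j8.
|H(j2)| = |12 + j6| / |1 + j8| = 13.416 / 8.0623 ≈ 1.664.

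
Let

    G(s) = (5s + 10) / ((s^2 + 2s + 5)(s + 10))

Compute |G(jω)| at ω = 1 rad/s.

Substitute s = j1: numerator = 10 + j5, denominator = 38 + j24.
|G(j1)| = |10 + j5| / |38 + j24| = 11.180 / 44.944 ≈ 0.2488.

|G(j1)| ≈ 0.2488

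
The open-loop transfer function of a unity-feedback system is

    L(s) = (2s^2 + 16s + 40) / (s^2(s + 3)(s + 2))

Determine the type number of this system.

Type 2

The denominator has 2 factors of s at the origin (free integrators), so this is a Type 2 system.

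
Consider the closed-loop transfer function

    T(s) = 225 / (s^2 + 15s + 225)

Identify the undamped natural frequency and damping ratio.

Compare the denominator to the standard form s^2 + 2ζωₙs + ωₙ².
ωₙ² = 225, so ωₙ = 15 rad/s.
2ζωₙ = 15, so ζ = 15/(2·15) = 0.5.

ωₙ = 15 rad/s, ζ = 0.5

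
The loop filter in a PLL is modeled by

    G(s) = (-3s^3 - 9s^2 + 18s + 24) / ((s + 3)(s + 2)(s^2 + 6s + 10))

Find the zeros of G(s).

Set the numerator to zero: -3s^3 - 9s^2 + 18s + 24 = 0, i.e. -3·(s^3 + 3s^2 - 6s - 8) = 0.
Factoring: (s + 4)(s - 2)(s + 1) = 0.

s = -4, 2, -1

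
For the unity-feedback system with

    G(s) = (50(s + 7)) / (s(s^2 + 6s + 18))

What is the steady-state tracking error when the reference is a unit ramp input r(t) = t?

G(s) has one pole at the origin.
This is a Type 1 system. Kv = lim_{s→0} s·G(s) = 350/18 = 175/9.
e_ss = 1/Kv = 1/(175/9) = 9/175 ≈ 0.05143.

e_ss = 0.05143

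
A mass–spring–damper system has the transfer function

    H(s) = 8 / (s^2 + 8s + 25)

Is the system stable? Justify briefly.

The poles can be read from the denominator factors: s = -4 + 3j, -4 - 3j.
Since all poles lie strictly in the left half-plane, the system is stable.

stable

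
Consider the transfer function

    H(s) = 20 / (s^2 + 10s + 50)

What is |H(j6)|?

|H(j6)| ≈ 0.3246

Substitute s = j6: numerator = 20, denominator = 14 + j60.
|H(j6)| = |20| / |14 + j60| = 20 / 61.612 ≈ 0.3246.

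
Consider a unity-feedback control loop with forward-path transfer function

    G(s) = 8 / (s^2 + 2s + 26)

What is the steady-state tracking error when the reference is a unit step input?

e_ss = 0.7647

G(s) has no poles at the origin.
This is a Type 0 system. Kp = lim_{s→0} G(s) = 8/26 = 4/13.
e_ss = 1/(1 + Kp) = 1/(1 + 4/13) = 13/17 ≈ 0.7647.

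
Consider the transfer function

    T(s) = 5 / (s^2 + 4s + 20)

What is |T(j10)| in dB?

Substitute s = j10: numerator = 5, denominator = -80 + j40.
|T(j10)| = |5| / |-80 + j40| = 5 / 89.443 ≈ 0.05590.
In decibels: 20·log₁₀(0.05590) ≈ -25.1 dB.

|T(j10)|_dB ≈ -25.1 dB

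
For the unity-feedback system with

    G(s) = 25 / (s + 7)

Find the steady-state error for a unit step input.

G(s) has no poles at the origin.
This is a Type 0 system. Kp = lim_{s→0} G(s) = 25/7.
e_ss = 1/(1 + Kp) = 1/(1 + 25/7) = 7/32 ≈ 0.2188.

e_ss = 0.2188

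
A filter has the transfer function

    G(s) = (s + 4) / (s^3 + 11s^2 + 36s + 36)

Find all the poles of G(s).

s = -3, -2, -6

The poles are the roots of the denominator s^3 + 11s^2 + 36s + 36 = 0.
Trying s = -3: the polynomial evaluates to 0, so (s + 3) is a factor.
Dividing out leaves s^2 + 8s + 12 = 0.
Factoring the quadratic: (s + 2)(s + 6) = 0.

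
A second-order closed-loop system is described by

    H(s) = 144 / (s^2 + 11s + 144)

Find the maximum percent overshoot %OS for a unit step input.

Comparing s^2 + 11s + 144 to s^2 + 2ζωₙs + ωₙ²: ωₙ = 12 rad/s and ζ = 11/(2·12) ≈ 0.4583.
%OS = 100·exp(−πζ/√(1−ζ²)) = 100·exp(−π·0.4583/√(1−0.4583²)) ≈ 19.8%.

%OS ≈ 19.8%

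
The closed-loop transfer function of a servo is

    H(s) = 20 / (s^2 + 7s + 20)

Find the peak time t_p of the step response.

Comparing s^2 + 7s + 20 to s^2 + 2ζωₙs + ωₙ²: ωₙ = √20 ≈ 4.472 rad/s and ζ = 7/(2·√20) ≈ 0.7826.
ζωₙ = 7/2 = 3.5, so ω_d = ωₙ√(1−ζ²) = √(ωₙ² − (ζωₙ)²) = √(20 − 3.5²) = √7.75 ≈ 2.784 rad/s.
t_p = π/ω_d = π/2.784 ≈ 1.128 s.

t_p ≈ 1.128 s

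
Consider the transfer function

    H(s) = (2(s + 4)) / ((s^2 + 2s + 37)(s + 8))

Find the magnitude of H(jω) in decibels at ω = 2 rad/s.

|H(j2)|_dB ≈ -29.7 dB

Substitute s = j2: numerator = 8 + j4, denominator = 256 + j98.
|H(j2)| = |8 + j4| / |256 + j98| = 8.9443 / 274.12 ≈ 0.03263.
In decibels: 20·log₁₀(0.03263) ≈ -29.7 dB.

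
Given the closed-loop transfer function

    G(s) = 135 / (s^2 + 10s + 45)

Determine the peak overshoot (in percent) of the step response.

%OS ≈ 2.98%

Comparing s^2 + 10s + 45 to s^2 + 2ζωₙs + ωₙ²: ωₙ = √45 ≈ 6.708 rad/s and ζ = 10/(2·√45) ≈ 0.7454.
%OS = 100·exp(−πζ/√(1−ζ²)) = 100·exp(−π·0.7454/√(1−0.7454²)) ≈ 2.98%.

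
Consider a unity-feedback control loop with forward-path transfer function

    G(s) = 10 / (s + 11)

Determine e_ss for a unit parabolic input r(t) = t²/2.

G(s) has no poles at the origin.
This is a Type 0 system; Ka = lim_{s→0} s^2·G(s) = 0, so the steady-state error for a parabola input is infinite.

e_ss = ∞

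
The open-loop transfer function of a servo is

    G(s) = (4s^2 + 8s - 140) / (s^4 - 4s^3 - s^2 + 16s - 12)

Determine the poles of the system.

The poles are the roots of the denominator s^4 - 4s^3 - s^2 + 16s - 12 = 0.
Trying s = -2: the polynomial evaluates to 0, so (s + 2) is a factor.
Dividing out leaves s^3 - 6s^2 + 11s - 6 = 0.
This factors further as (s - 1)(s - 3)(s - 2) = 0.

s = -2, 1, 3, 2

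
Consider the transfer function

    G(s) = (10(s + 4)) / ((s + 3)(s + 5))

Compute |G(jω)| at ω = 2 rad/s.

|G(j2)| ≈ 2.303

Substitute s = j2: numerator = 40 + j20, denominator = 11 + j16.
|G(j2)| = |40 + j20| / |11 + j16| = 44.721 / 19.416 ≈ 2.303.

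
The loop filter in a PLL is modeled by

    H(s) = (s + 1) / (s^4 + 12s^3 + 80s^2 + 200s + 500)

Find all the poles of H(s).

The poles are the roots of the denominator s^4 + 12s^3 + 80s^2 + 200s + 500 = 0.
No real roots exist; factor into two real quadratics: (s^2 + 10s + 50)(s^2 + 2s + 10) = 0.
Each quadratic gives a conjugate pair via the quadratic formula.

s = -5 + 5j, -5 - 5j, -1 + 3j, -1 - 3j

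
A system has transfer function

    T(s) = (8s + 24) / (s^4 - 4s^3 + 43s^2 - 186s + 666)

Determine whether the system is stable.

The denominator s^4 - 4s^3 + 43s^2 - 186s + 666 factors as (s^2 - 6s + 18)(s^2 + 2s + 37), giving poles at s = 3 ± 3j, -1 ± 6j.
Since the pole(s) at s = 3 ± 3j lie in the right half-plane, the system is unstable.

unstable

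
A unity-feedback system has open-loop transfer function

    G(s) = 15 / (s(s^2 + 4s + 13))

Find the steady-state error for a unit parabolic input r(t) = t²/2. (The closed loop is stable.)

G(s) has one pole at the origin.
This is a Type 1 system; Ka = lim_{s→0} s^2·G(s) = 0, so the steady-state error for a parabola input is infinite.

e_ss = ∞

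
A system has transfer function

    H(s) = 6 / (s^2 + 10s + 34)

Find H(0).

At s = 0 each factor (s + a) contributes a and each (s^2 + bs + c) contributes c.
H(0) = 6·1 / ((34)) = 6/34 = 3/17.

H(0) = 3/17 ≈ 0.1765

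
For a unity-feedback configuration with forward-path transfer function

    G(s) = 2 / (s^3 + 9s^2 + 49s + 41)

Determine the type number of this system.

The denominator has no factor of s at the origin — no free integrator — so this is a Type 0 system.

Type 0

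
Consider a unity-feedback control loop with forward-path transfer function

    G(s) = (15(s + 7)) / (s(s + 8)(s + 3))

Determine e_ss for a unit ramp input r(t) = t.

e_ss = 0.2286

G(s) has one pole at the origin.
This is a Type 1 system. Kv = lim_{s→0} s·G(s) = 105/24 = 35/8.
e_ss = 1/Kv = 1/(35/8) = 8/35 ≈ 0.2286.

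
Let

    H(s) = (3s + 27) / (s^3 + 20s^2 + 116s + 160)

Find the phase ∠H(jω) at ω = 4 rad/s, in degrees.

∠H(j4) ≈ -87.84°

At s = j4: numerator = 27 + j12, denominator = -160 + j400.
∠H = ∠num − ∠den = 23.962° − (111.80°) = -87.84°.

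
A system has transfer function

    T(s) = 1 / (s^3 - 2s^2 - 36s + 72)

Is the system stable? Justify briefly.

unstable

The denominator s^3 - 2s^2 - 36s + 72 factors as (s - 6)(s - 2)(s + 6), giving poles at s = 6, 2, -6.
Since the pole(s) at s = 6, 2 lie in the right half-plane, the system is unstable.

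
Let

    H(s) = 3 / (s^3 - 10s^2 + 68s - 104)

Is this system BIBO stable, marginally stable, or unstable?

unstable

The denominator s^3 - 10s^2 + 68s - 104 factors as (s - 2)(s^2 - 8s + 52), giving poles at s = 2, 4 + 6j, 4 - 6j.
Since the pole(s) at s = 2, 4 + 6j, 4 - 6j lie in the right half-plane, the system is unstable.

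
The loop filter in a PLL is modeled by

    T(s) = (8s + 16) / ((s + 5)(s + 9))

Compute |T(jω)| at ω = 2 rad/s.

Substitute s = j2: numerator = 16 + j16, denominator = 41 + j28.
|T(j2)| = |16 + j16| / |41 + j28| = 22.627 / 49.649 ≈ 0.4557.

|T(j2)| ≈ 0.4557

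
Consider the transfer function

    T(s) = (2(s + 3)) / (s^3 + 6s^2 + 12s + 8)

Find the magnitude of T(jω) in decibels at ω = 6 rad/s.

|T(j6)|_dB ≈ -25.5 dB

Substitute s = j6: numerator = 6 + j12, denominator = -208 - j144.
|T(j6)| = |6 + j12| / |-208 - j144| = 13.416 / 252.98 ≈ 0.05303.
In decibels: 20·log₁₀(0.05303) ≈ -25.5 dB.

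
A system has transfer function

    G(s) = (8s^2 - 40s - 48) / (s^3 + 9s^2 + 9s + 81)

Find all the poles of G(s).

The poles are the roots of the denominator s^3 + 9s^2 + 9s + 81 = 0.
Trying s = -9: the polynomial evaluates to 0, so (s + 9) is a factor.
Dividing out leaves s^2 + 9 = 0.
The quadratic formula then gives s = 0 ± 3j.

s = ±3j, -9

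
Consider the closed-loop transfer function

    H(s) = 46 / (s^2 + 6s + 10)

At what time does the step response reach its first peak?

Comparing s^2 + 6s + 10 to s^2 + 2ζωₙs + ωₙ²: ωₙ = √10 ≈ 3.162 rad/s and ζ = 6/(2·√10) ≈ 0.9487.
ζωₙ = 6/2 = 3, so ω_d = ωₙ√(1−ζ²) = √(ωₙ² − (ζωₙ)²) = √(10 − 3²) = √1 = 1 rad/s.
t_p = π/ω_d = π/1 ≈ 3.142 s.

t_p ≈ 3.142 s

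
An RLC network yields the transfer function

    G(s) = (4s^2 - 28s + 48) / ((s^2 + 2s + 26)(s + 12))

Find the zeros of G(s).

s = 4, 3

Set the numerator to zero: 4s^2 - 28s + 48 = 0, i.e. 4·(s^2 - 7s + 12) = 0.
Factoring: (s - 4)(s - 3) = 0.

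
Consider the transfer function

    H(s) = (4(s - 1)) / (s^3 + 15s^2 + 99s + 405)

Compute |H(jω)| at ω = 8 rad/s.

Substitute s = j8: numerator = -4 + j32, denominator = -555 + j280.
|H(j8)| = |-4 + j32| / |-555 + j280| = 32.249 / 621.63 ≈ 0.05188.

|H(j8)| ≈ 0.05188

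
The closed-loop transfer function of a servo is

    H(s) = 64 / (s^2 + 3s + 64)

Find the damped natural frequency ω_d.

ω_d ≈ 7.858 rad/s

Comparing s^2 + 3s + 64 to s^2 + 2ζωₙs + ωₙ²: ωₙ = 8 rad/s and ζ = 3/(2·8) = 0.1875.
ζωₙ = 3/2 = 1.5, so ω_d = ωₙ√(1−ζ²) = √(ωₙ² − (ζωₙ)²) = √(64 − 1.5²) = √61.75 ≈ 7.858 rad/s.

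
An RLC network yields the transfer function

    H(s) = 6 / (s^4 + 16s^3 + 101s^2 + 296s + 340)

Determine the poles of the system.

s = -4 ± j, -4 ± 2j

The poles are the roots of the denominator s^4 + 16s^3 + 101s^2 + 296s + 340 = 0.
No real roots exist; factor into two real quadratics: (s^2 + 8s + 17)(s^2 + 8s + 20) = 0.
Each quadratic gives a conjugate pair via the quadratic formula.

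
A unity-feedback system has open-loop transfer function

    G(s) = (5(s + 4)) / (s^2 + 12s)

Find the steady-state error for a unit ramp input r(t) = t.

G(s) has one pole at the origin.
This is a Type 1 system. Kv = lim_{s→0} s·G(s) = 20/12 = 5/3.
e_ss = 1/Kv = 1/(5/3) = 3/5 ≈ 0.6000.

e_ss = 0.6000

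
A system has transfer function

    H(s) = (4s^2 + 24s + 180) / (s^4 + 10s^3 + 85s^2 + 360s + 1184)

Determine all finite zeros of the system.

s = -3 + 6j, -3 - 6j

Set the numerator to zero: 4s^2 + 24s + 180 = 0, i.e. 4·(s^2 + 6s + 45) = 0.
Factoring: (s^2 + 6s + 45) = 0.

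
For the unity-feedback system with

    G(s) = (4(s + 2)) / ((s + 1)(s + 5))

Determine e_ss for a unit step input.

G(s) has no poles at the origin.
This is a Type 0 system. Kp = lim_{s→0} G(s) = 8/5.
e_ss = 1/(1 + Kp) = 1/(1 + 8/5) = 5/13 ≈ 0.3846.

e_ss = 0.3846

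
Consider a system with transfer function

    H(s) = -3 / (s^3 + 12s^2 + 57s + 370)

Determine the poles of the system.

The poles are the roots of the denominator s^3 + 12s^2 + 57s + 370 = 0.
Trying s = -10: the polynomial evaluates to 0, so (s + 10) is a factor.
Dividing out leaves s^2 + 2s + 37 = 0.
The quadratic formula then gives s = -1 ± 6j.

s = -1 ± 6j, -10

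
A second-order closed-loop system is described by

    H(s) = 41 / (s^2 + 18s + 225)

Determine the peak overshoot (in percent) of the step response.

%OS ≈ 9.48%

Comparing s^2 + 18s + 225 to s^2 + 2ζωₙs + ωₙ²: ωₙ = 15 rad/s and ζ = 18/(2·15) = 0.6.
%OS = 100·exp(−πζ/√(1−ζ²)) = 100·exp(−π·0.6/√(1−0.6²)) ≈ 9.48%.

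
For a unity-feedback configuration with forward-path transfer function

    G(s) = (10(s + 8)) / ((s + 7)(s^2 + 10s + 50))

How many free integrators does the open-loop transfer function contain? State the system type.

Type 0

The denominator has no factor of s at the origin — no free integrator — so this is a Type 0 system.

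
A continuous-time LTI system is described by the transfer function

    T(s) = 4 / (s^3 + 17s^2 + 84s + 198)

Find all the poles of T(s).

The poles are the roots of the denominator s^3 + 17s^2 + 84s + 198 = 0.
Trying s = -11: the polynomial evaluates to 0, so (s + 11) is a factor.
Dividing out leaves s^2 + 6s + 18 = 0.
The quadratic formula then gives s = -3 ± 3j.

s = -11, -3 + 3j, -3 - 3j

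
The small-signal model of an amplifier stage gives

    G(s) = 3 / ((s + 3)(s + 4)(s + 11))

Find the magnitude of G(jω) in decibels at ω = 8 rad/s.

Substitute s = j8: numerator = 3, denominator = -1020 + j200.
|G(j8)| = |3| / |-1020 + j200| = 3 / 1039.4 ≈ 0.002886.
In decibels: 20·log₁₀(0.002886) ≈ -50.8 dB.

|G(j8)|_dB ≈ -50.8 dB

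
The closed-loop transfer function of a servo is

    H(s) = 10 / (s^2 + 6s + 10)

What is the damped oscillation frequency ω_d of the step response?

Comparing s^2 + 6s + 10 to s^2 + 2ζωₙs + ωₙ²: ωₙ = √10 ≈ 3.162 rad/s and ζ = 6/(2·√10) ≈ 0.9487.
ζωₙ = 6/2 = 3, so ω_d = ωₙ√(1−ζ²) = √(ωₙ² − (ζωₙ)²) = √(10 − 3²) = √1 = 1 rad/s.

ω_d = 1 rad/s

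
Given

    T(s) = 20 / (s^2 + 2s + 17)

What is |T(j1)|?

Substitute s = j1: numerator = 20, denominator = 16 + j2.
|T(j1)| = |20| / |16 + j2| = 20 / 16.125 ≈ 1.240.

|T(j1)| ≈ 1.240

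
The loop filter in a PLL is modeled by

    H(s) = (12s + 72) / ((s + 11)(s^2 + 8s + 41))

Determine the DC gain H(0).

Set s = 0: H(0) = (72) / (451) = 72/451.

H(0) = 72/451 ≈ 0.1596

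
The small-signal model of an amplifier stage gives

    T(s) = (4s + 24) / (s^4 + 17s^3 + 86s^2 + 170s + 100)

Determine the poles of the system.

The poles are the roots of the denominator s^4 + 17s^3 + 86s^2 + 170s + 100 = 0.
Trying s = -1: the polynomial evaluates to 0, so (s + 1) is a factor.
Dividing out leaves s^3 + 16s^2 + 70s + 100 = 0.
This factors further as (s^2 + 6s + 10)(s + 10) = 0.

s = -3 + j, -3 - j, -1, -10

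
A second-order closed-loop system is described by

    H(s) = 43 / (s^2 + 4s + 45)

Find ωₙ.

Compare the denominator to the standard form s^2 + 2ζωₙs + ωₙ².
ωₙ² = 45, so ωₙ = √45 ≈ 6.708 rad/s.

ωₙ ≈ 6.708 rad/s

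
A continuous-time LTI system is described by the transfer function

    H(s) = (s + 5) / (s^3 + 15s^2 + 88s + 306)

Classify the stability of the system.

The denominator s^3 + 15s^2 + 88s + 306 factors as (s^2 + 6s + 34)(s + 9), giving poles at s = -3 ± 5j, -9.
Since all poles lie strictly in the left half-plane, the system is stable.

stable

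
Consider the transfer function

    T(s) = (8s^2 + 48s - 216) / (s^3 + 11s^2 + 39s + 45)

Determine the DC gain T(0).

Set s = 0: T(0) = (-216) / (45) = -24/5.

T(0) = -24/5 ≈ -4.800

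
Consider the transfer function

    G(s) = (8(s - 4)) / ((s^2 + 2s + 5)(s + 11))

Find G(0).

G(0) = -32/55 ≈ -0.5818

At s = 0 each factor (s + a) contributes a and each (s^2 + bs + c) contributes c.
G(0) = 8·(-4) / ((5) · (11)) = -32/55 = -32/55.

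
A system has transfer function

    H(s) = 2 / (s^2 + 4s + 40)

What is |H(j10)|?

Substitute s = j10: numerator = 2, denominator = -60 + j40.
|H(j10)| = |2| / |-60 + j40| = 2 / 72.111 ≈ 0.02774.

|H(j10)| ≈ 0.02774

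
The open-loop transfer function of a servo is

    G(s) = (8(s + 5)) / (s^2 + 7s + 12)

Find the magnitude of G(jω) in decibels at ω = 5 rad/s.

Substitute s = j5: numerator = 40 + j40, denominator = -13 + j35.
|G(j5)| = |40 + j40| / |-13 + j35| = 56.569 / 37.336 ≈ 1.515.
In decibels: 20·log₁₀(1.515) ≈ 3.61 dB.

|G(j5)|_dB ≈ 3.61 dB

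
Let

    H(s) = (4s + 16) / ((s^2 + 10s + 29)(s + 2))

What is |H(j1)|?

|H(j1)| ≈ 0.2481

Substitute s = j1: numerator = 16 + j4, denominator = 46 + j48.
|H(j1)| = |16 + j4| / |46 + j48| = 16.492 / 66.483 ≈ 0.2481.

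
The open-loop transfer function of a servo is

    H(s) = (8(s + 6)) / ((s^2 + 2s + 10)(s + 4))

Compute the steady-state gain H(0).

At s = 0 each factor (s + a) contributes a and each (s^2 + bs + c) contributes c.
H(0) = 8·(6) / ((10) · (4)) = 48/40 = 6/5.

H(0) = 6/5 ≈ 1.200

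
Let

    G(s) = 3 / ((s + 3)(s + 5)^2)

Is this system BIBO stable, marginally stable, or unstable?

The poles can be read from the denominator factors: s = -3, -5, -5.
Since all poles lie strictly in the left half-plane, the system is stable.

stable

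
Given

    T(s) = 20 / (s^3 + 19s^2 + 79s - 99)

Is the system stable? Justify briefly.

unstable

The denominator s^3 + 19s^2 + 79s - 99 factors as (s - 1)(s + 9)(s + 11), giving poles at s = 1, -9, -11.
Since the pole(s) at s = 1 lie in the right half-plane, the system is unstable.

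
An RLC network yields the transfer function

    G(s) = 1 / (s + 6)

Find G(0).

At s = 0 each factor (s + a) contributes a and each (s^2 + bs + c) contributes c.
G(0) = 1·1 / ((6)) = 1/6 = 1/6.

G(0) = 1/6 ≈ 0.1667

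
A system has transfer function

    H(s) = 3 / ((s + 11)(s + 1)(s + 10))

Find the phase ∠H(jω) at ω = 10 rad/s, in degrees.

∠H(j10) ≈ -171.6°

At s = j10: numerator = 3, denominator = -2090 + j310.
∠H = ∠num − ∠den = 0° − (171.56°) = -171.6°.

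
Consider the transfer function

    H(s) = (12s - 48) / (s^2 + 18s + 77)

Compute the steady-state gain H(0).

H(0) = -48/77 ≈ -0.6234

Set s = 0: H(0) = (-48) / (77) = -48/77.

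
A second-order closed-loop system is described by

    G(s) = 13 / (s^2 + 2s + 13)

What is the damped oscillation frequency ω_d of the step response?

Comparing s^2 + 2s + 13 to s^2 + 2ζωₙs + ωₙ²: ωₙ = √13 ≈ 3.606 rad/s and ζ = 2/(2·√13) ≈ 0.2774.
ζωₙ = 2/2 = 1, so ω_d = ωₙ√(1−ζ²) = √(ωₙ² − (ζωₙ)²) = √(13 − 1²) = √12 ≈ 3.464 rad/s.

ω_d ≈ 3.464 rad/s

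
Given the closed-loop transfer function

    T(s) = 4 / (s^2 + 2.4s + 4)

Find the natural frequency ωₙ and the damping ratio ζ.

ωₙ = 2 rad/s, ζ = 0.6

Compare the denominator to the standard form s^2 + 2ζωₙs + ωₙ².
ωₙ² = 4, so ωₙ = 2 rad/s.
2ζωₙ = 2.4, so ζ = 2.4/(2·2) = 0.6.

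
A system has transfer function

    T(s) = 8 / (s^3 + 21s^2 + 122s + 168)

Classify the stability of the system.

stable

The denominator s^3 + 21s^2 + 122s + 168 factors as (s + 2)(s + 7)(s + 12), giving poles at s = -2, -7, -12.
Since all poles lie strictly in the left half-plane, the system is stable.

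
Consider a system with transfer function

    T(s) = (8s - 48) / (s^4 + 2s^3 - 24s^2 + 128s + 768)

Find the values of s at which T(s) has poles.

The poles are the roots of the denominator s^4 + 2s^3 - 24s^2 + 128s + 768 = 0.
Trying s = -4: the polynomial evaluates to 0, so (s + 4) is a factor.
Dividing out leaves s^3 - 2s^2 - 16s + 192 = 0.
This factors further as (s^2 - 8s + 32)(s + 6) = 0.

s = 4 + 4j, 4 - 4j, -4, -6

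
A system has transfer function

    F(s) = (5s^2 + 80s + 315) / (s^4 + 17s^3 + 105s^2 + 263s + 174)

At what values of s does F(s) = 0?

s = -7, -9

Set the numerator to zero: 5s^2 + 80s + 315 = 0, i.e. 5·(s^2 + 16s + 63) = 0.
Factoring: (s + 7)(s + 9) = 0.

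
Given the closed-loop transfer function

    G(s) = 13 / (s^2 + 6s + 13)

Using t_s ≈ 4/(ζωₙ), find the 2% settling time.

Comparing s^2 + 6s + 13 to s^2 + 2ζωₙs + ωₙ²: ωₙ = √13 ≈ 3.606 rad/s and ζ = 6/(2·√13) ≈ 0.8321.
ζωₙ = 6/2 = 3, so t_s ≈ 4/(ζωₙ) = 4/3 ≈ 1.333 s.

t_s ≈ 1.333 s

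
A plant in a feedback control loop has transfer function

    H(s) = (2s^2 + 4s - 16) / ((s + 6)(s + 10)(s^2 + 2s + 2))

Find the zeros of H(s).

Set the numerator to zero: 2s^2 + 4s - 16 = 0, i.e. 2·(s^2 + 2s - 8) = 0.
Factoring: (s + 4)(s - 2) = 0.

s = -4, 2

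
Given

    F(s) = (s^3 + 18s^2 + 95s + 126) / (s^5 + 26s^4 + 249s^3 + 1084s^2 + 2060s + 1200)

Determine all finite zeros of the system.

s = -7, -2, -9

Set the numerator to zero: s^3 + 18s^2 + 95s + 126 = 0.
Factoring: (s + 7)(s + 2)(s + 9) = 0.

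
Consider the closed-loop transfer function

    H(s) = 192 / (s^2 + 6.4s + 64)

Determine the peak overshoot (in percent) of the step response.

Comparing s^2 + 6.4s + 64 to s^2 + 2ζωₙs + ωₙ²: ωₙ = 8 rad/s and ζ = 6.4/(2·8) = 0.4.
%OS = 100·exp(−πζ/√(1−ζ²)) = 100·exp(−π·0.4/√(1−0.4²)) ≈ 25.4%.

%OS ≈ 25.4%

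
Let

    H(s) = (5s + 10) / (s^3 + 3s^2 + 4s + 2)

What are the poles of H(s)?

The poles are the roots of the denominator s^3 + 3s^2 + 4s + 2 = 0.
Trying s = -1: the polynomial evaluates to 0, so (s + 1) is a factor.
Dividing out leaves s^2 + 2s + 2 = 0.
The quadratic formula then gives s = -1 ± 1j.

s = -1 ± j, -1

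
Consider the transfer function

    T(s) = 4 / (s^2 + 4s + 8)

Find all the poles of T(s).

The poles are the roots of the denominator s^2 + 4s + 8 = 0.
Using the quadratic formula: s = (-4 ± √(-16))/2 = -2 ± 2j.

s = -2 ± 2j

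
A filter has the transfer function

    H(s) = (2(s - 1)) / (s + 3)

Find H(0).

At s = 0 each factor (s + a) contributes a and each (s^2 + bs + c) contributes c.
H(0) = 2·(-1) / ((3)) = -2/3 = -2/3.

H(0) = -2/3 ≈ -0.6667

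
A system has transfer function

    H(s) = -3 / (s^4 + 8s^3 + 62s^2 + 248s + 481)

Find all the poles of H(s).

s = -3 + 2j, -3 - 2j, -1 + 6j, -1 - 6j

The poles are the roots of the denominator s^4 + 8s^3 + 62s^2 + 248s + 481 = 0.
No real roots exist; factor into two real quadratics: (s^2 + 6s + 13)(s^2 + 2s + 37) = 0.
Each quadratic gives a conjugate pair via the quadratic formula.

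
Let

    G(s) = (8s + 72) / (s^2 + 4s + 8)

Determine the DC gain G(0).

Set s = 0: G(0) = (72) / (8) = 9.

G(0) = 9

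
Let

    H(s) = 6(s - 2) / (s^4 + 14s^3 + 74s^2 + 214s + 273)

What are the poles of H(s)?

The poles are the roots of the denominator s^4 + 14s^3 + 74s^2 + 214s + 273 = 0.
Trying s = -3: the polynomial evaluates to 0, so (s + 3) is a factor.
Dividing out leaves s^3 + 11s^2 + 41s + 91 = 0.
This factors further as (s^2 + 4s + 13)(s + 7) = 0.

s = -2 + 3j, -2 - 3j, -3, -7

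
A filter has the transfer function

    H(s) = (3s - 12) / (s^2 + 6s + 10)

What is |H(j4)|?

|H(j4)| ≈ 0.6860

Substitute s = j4: numerator = -12 + j12, denominator = -6 + j24.
|H(j4)| = |-12 + j12| / |-6 + j24| = 16.971 / 24.739 ≈ 0.6860.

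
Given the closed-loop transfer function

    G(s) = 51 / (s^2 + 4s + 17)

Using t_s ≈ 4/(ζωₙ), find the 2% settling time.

t_s ≈ 2 s

Comparing s^2 + 4s + 17 to s^2 + 2ζωₙs + ωₙ²: ωₙ = √17 ≈ 4.123 rad/s and ζ = 4/(2·√17) ≈ 0.4851.
ζωₙ = 4/2 = 2, so t_s ≈ 4/(ζωₙ) = 4/2 = 2 s.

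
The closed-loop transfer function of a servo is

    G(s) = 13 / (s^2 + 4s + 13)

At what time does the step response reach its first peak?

Comparing s^2 + 4s + 13 to s^2 + 2ζωₙs + ωₙ²: ωₙ = √13 ≈ 3.606 rad/s and ζ = 4/(2·√13) ≈ 0.5547.
ζωₙ = 4/2 = 2, so ω_d = ωₙ√(1−ζ²) = √(ωₙ² − (ζωₙ)²) = √(13 − 2²) = √9 = 3 rad/s.
t_p = π/ω_d = π/3 ≈ 1.047 s.

t_p ≈ 1.047 s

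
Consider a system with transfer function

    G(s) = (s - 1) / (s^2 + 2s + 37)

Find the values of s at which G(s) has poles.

s = -1 ± 6j

The poles are the roots of the denominator s^2 + 2s + 37 = 0.
Using the quadratic formula: s = (-2 ± √(-144))/2 = -1 ± 6j.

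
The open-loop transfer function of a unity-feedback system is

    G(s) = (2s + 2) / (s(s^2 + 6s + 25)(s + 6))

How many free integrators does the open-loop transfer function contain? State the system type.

Type 1

The denominator has 1 factor of s at the origin (free integrator), so this is a Type 1 system.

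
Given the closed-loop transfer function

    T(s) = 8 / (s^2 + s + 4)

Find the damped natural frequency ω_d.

Comparing s^2 + s + 4 to s^2 + 2ζωₙs + ωₙ²: ωₙ = 2 rad/s and ζ = 1/(2·2) = 0.25.
ζωₙ = 1/2 = 0.5, so ω_d = ωₙ√(1−ζ²) = √(ωₙ² − (ζωₙ)²) = √(4 − 0.5²) = √3.75 ≈ 1.936 rad/s.

ω_d ≈ 1.936 rad/s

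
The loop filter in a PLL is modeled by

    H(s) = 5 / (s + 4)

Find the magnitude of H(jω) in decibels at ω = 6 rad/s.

|H(j6)|_dB ≈ -3.18 dB

Substitute s = j6: numerator = 5, denominator = 4 + j6.
|H(j6)| = |5| / |4 + j6| = 5 / 7.2111 ≈ 0.6934.
In decibels: 20·log₁₀(0.6934) ≈ -3.18 dB.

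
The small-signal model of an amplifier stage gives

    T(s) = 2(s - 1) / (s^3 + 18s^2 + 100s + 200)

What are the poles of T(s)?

The poles are the roots of the denominator s^3 + 18s^2 + 100s + 200 = 0.
Trying s = -10: the polynomial evaluates to 0, so (s + 10) is a factor.
Dividing out leaves s^2 + 8s + 20 = 0.
The quadratic formula then gives s = -4 ± 2j.

s = -4 ± 2j, -10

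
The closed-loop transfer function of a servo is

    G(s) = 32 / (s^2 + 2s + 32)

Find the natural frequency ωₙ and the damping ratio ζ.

Compare the denominator to the standard form s^2 + 2ζωₙs + ωₙ².
ωₙ² = 32, so ωₙ = √32 ≈ 5.657 rad/s.
2ζωₙ = 2, so ζ = 2/(2·√32) ≈ 0.1768.
With ζ = 0.1768 the response is underdamped.

ωₙ ≈ 5.657 rad/s, ζ ≈ 0.1768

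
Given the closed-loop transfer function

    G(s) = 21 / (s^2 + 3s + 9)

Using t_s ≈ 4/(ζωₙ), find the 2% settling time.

Comparing s^2 + 3s + 9 to s^2 + 2ζωₙs + ωₙ²: ωₙ = 3 rad/s and ζ = 3/(2·3) = 0.5.
ζωₙ = 3/2 = 1.5, so t_s ≈ 4/(ζωₙ) = 4/1.5 ≈ 2.667 s.

t_s ≈ 2.667 s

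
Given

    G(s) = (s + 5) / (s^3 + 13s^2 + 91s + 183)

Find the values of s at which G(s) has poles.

s = -3, -5 + 6j, -5 - 6j

The poles are the roots of the denominator s^3 + 13s^2 + 91s + 183 = 0.
Trying s = -3: the polynomial evaluates to 0, so (s + 3) is a factor.
Dividing out leaves s^2 + 10s + 61 = 0.
The quadratic formula then gives s = -5 ± 6j.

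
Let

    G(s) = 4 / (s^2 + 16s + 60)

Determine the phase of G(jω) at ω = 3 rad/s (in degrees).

At s = j3: numerator = 4, denominator = 51 + j48.
∠G = ∠num − ∠den = 0° − (43.264°) = -43.26°.

∠G(j3) ≈ -43.26°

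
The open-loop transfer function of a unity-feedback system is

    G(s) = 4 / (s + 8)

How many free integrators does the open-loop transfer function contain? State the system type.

The denominator has no factor of s at the origin — no free integrator — so this is a Type 0 system.

Type 0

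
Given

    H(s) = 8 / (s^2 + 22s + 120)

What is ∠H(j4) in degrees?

∠H(j4) ≈ -40.24°

At s = j4: numerator = 8, denominator = 104 + j88.
∠H = ∠num − ∠den = 0° − (40.236°) = -40.24°.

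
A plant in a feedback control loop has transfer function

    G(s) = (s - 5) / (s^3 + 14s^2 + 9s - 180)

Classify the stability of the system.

unstable

The denominator s^3 + 14s^2 + 9s - 180 factors as (s - 3)(s + 12)(s + 5), giving poles at s = 3, -12, -5.
Since the pole(s) at s = 3 lie in the right half-plane, the system is unstable.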